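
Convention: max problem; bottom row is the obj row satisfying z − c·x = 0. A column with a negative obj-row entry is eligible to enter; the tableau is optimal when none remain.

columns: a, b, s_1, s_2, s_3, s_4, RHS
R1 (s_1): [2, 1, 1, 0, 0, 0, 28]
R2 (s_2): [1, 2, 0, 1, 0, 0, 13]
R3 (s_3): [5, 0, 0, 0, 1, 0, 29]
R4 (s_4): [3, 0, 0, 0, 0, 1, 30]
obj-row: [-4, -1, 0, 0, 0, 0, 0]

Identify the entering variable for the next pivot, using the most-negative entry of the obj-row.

a

Negative obj-row entries: a: -4, b: -1.
The most negative is -4 in column a, so a enters.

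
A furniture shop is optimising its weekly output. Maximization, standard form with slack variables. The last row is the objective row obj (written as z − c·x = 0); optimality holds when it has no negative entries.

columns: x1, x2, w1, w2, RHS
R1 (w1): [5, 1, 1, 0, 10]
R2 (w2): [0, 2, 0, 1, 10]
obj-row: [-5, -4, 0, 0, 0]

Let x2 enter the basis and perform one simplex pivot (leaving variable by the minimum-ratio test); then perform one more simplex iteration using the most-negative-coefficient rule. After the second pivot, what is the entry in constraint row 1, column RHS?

Ratio test on column x2 — row 1: 10/1 = 10; row 2: 10/2 = 5. Minimum is 5 at row 2 (w2 leaves); pivot element 2.
Divide row 2 by 2; eliminate column x2 from the other rows.
Second iteration: most negative obj-row entry is -5 in column x1, so x1 enters.
Ratio test on column x1 — row 1: 5/5 = 1; row 2: entry 0 ≤ 0. Minimum is 1 at row 1 (w1 leaves); pivot element 5.
Divide row 1 by 5; eliminate column x1 from the other rows.
After both pivots, the entry at constraint row 1, column RHS is 1.

1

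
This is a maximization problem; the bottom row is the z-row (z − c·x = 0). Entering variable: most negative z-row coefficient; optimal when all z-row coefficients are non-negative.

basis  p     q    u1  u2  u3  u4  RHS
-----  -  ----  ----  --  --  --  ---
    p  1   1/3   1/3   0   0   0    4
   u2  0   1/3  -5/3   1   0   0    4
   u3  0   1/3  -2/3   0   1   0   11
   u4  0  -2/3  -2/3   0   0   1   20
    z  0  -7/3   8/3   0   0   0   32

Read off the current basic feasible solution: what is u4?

20

u4 is basic (row 4); its value is the RHS of that row, 20.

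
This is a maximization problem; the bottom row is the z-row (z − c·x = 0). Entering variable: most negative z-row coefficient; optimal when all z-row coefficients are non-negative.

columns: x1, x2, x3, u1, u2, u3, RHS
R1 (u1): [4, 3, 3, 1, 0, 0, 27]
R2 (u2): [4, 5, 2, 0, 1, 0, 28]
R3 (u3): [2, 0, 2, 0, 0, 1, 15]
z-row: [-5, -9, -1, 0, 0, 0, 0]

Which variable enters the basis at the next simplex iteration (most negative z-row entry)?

Negative z-row entries: x1: -5, x2: -9, x3: -1.
The most negative is -9 in column x2, so x2 enters.

x2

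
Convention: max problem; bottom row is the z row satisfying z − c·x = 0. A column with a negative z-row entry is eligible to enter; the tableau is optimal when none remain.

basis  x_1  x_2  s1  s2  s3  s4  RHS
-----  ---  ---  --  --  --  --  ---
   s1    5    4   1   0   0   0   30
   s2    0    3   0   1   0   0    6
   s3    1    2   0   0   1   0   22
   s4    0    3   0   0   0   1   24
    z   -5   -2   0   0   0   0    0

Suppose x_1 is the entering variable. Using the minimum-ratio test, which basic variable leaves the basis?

Column x_1 entries and ratios — s1: 30/5 = 6; s2: 0 ≤ 0, skip; s3: 22/1 = 22; s4: 0 ≤ 0, skip.
Smallest ratio is 6 in the row of s1, so s1 leaves.

s1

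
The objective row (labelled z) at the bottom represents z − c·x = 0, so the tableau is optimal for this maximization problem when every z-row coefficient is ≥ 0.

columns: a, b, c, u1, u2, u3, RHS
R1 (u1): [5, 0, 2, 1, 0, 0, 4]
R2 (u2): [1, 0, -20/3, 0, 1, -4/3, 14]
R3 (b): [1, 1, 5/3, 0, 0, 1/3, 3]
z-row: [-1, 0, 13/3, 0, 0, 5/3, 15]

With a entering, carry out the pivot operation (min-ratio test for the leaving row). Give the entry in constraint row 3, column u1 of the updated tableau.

Ratio test on column a — row 1: 4/5 = 4/5; row 2: 14/1 = 14; row 3: 3/1 = 3. Minimum is 4/5 at row 1 (u1 leaves); pivot element 5.
Divide row 1 by 5; eliminate column a from the other rows.
Row 3 update in column u1: 0 − 1·(1/5) = -1/5.

-1/5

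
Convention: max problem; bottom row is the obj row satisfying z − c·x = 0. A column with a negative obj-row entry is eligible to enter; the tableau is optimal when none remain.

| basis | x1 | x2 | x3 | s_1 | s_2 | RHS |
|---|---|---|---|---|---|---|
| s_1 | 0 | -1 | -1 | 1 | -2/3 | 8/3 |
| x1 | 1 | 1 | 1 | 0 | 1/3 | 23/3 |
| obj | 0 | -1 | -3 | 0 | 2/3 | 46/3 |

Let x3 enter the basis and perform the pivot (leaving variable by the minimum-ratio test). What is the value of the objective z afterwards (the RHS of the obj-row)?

Ratio test on column x3 — row 1: entry -1 ≤ 0; row 2: (23/3)/1 = 23/3. Minimum is 23/3 at row 2 (x1 leaves); pivot element 1.
Pivot on row 2; the obj-row RHS becomes 46/3 − (-3)·(23/3) = 115/3.

115/3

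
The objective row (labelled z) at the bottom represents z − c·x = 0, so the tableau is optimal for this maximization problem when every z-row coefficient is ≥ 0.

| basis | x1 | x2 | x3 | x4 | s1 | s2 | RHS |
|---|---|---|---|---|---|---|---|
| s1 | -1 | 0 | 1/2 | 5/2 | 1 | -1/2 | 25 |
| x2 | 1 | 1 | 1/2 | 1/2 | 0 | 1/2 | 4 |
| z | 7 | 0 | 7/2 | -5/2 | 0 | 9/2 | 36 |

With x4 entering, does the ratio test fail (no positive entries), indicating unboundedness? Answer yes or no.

no

Column x4 has positive entries in row(s) 1, 2, so the ratio test bounds it — not unbounded.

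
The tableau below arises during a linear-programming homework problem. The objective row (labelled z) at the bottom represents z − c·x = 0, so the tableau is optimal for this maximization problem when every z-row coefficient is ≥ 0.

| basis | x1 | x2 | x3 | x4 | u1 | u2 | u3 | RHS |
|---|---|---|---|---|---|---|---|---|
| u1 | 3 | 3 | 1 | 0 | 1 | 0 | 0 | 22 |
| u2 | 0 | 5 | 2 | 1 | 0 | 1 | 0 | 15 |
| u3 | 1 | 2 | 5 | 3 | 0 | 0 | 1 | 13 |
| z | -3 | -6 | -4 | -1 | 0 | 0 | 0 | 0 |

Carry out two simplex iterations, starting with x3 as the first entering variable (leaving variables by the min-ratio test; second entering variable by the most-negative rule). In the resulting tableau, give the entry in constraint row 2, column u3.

-2/21

Ratio test on column x3 — row 1: 22/1 = 22; row 2: 15/2 = 15/2; row 3: 13/5 = 13/5. Minimum is 13/5 at row 3 (u3 leaves); pivot element 5.
Divide row 3 by 5; eliminate column x3 from the other rows.
Second iteration: most negative z-row entry is -22/5 in column x2, so x2 enters.
Ratio test on column x2 — row 1: (97/5)/(13/5) = 97/13; row 2: (49/5)/(21/5) = 7/3; row 3: (13/5)/(2/5) = 13/2. Minimum is 7/3 at row 2 (u2 leaves); pivot element 21/5.
Divide row 2 by 21/5; eliminate column x2 from the other rows.
After both pivots, the entry at constraint row 2, column u3 is -2/21.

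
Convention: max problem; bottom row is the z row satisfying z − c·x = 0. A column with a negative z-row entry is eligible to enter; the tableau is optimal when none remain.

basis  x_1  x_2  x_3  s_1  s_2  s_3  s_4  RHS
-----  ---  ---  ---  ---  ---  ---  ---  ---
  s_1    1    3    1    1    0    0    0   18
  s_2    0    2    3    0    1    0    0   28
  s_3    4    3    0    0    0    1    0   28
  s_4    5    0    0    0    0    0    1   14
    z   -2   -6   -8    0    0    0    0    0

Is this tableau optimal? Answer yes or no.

The z-row has a negative entry -8 in column x_3, so it is not optimal.

no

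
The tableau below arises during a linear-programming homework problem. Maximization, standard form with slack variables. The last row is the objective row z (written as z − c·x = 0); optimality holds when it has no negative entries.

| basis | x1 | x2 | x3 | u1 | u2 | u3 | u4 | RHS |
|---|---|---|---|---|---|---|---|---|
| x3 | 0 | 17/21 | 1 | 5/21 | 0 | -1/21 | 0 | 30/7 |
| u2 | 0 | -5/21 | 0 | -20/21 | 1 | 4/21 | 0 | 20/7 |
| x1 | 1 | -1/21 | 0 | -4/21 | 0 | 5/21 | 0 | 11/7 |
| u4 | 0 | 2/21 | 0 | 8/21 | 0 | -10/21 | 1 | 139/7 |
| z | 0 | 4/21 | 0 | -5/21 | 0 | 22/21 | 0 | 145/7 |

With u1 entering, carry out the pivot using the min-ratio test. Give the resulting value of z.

Ratio test on column u1 — row 1: (30/7)/(5/21) = 18; row 2: entry -20/21 ≤ 0; row 3: entry -4/21 ≤ 0; row 4: (139/7)/(8/21) = 417/8. Minimum is 18 at row 1 (x3 leaves); pivot element 5/21.
Pivot on row 1; the z-row RHS becomes 145/7 − (-5/21)·18 = 25.

25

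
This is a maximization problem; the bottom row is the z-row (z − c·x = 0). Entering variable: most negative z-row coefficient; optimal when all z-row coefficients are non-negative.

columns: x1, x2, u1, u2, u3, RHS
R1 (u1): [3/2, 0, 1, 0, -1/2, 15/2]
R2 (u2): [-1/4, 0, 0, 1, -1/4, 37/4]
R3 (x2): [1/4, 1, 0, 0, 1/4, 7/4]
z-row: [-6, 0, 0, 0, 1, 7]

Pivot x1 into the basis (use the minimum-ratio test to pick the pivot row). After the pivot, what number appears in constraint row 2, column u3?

-1/3

Ratio test on column x1 — row 1: (15/2)/(3/2) = 5; row 2: entry -1/4 ≤ 0; row 3: (7/4)/(1/4) = 7. Minimum is 5 at row 1 (u1 leaves); pivot element 3/2.
Divide row 1 by 3/2; eliminate column x1 from the other rows.
Row 2 update in column u3: -1/4 − (-1/4)·(-1/3) = -1/3.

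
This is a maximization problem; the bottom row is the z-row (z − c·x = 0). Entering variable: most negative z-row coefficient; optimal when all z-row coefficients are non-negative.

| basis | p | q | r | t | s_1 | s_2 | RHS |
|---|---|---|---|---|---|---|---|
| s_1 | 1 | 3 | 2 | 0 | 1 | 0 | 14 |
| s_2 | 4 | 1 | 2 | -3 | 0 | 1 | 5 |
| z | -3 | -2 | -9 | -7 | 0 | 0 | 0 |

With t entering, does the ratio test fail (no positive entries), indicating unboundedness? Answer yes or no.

yes

Every constraint-row entry in column t is ≤ 0, so increasing t is unbounded.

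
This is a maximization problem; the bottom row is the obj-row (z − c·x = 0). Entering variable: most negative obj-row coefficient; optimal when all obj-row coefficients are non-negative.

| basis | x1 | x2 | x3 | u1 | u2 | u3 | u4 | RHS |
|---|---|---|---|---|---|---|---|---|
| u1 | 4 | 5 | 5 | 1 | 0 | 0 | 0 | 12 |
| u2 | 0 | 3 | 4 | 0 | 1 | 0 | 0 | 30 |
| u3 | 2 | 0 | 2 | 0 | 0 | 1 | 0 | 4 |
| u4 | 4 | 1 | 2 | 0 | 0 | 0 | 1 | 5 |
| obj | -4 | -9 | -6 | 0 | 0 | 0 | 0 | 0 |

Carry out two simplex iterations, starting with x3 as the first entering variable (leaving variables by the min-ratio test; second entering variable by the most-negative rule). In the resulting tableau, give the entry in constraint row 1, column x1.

Ratio test on column x3 — row 1: 12/5 = 12/5; row 2: 30/4 = 15/2; row 3: 4/2 = 2; row 4: 5/2 = 5/2. Minimum is 2 at row 3 (u3 leaves); pivot element 2.
Divide row 3 by 2; eliminate column x3 from the other rows.
Second iteration: most negative obj-row entry is -9 in column x2, so x2 enters.
Ratio test on column x2 — row 1: 2/5 = 2/5; row 2: 22/3 = 22/3; row 3: entry 0 ≤ 0; row 4: 1/1 = 1. Minimum is 2/5 at row 1 (u1 leaves); pivot element 5.
Divide row 1 by 5; eliminate column x2 from the other rows.
After both pivots, the entry at constraint row 1, column x1 is -1/5.

-1/5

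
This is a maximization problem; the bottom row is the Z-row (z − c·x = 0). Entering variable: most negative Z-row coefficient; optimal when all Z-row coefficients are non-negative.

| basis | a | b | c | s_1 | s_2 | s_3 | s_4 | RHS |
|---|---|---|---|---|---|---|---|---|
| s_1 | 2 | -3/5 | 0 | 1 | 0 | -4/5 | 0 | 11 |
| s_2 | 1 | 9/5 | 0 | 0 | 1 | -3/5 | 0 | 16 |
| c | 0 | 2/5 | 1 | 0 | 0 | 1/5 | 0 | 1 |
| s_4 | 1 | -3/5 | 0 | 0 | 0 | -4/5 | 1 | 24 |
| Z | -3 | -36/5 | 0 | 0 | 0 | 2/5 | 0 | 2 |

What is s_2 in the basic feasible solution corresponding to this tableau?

16

s_2 is basic (row 2); its value is the RHS of that row, 16.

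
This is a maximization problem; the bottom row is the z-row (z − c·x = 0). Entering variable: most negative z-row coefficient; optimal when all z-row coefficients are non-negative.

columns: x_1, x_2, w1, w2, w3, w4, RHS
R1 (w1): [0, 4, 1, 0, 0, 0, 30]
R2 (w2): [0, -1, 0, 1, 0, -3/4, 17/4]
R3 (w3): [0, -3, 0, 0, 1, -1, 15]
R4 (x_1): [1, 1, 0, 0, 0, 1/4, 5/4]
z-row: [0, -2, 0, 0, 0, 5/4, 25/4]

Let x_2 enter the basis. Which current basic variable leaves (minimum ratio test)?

x_1

Column x_2 entries and ratios — w1: 30/4 = 15/2; w2: -1 ≤ 0, skip; w3: -3 ≤ 0, skip; x_1: (5/4)/1 = 5/4.
Smallest ratio is 5/4 in the row of x_1, so x_1 leaves.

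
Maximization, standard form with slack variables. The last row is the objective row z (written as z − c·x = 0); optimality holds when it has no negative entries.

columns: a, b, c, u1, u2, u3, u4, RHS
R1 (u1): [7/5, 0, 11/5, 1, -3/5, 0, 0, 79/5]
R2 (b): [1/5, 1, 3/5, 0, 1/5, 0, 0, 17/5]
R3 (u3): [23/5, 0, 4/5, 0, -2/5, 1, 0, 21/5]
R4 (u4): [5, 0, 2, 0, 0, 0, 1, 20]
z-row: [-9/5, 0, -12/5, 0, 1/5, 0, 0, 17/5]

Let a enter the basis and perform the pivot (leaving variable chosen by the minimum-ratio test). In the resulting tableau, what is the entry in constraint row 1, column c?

Ratio test on column a — row 1: (79/5)/(7/5) = 79/7; row 2: (17/5)/(1/5) = 17; row 3: (21/5)/(23/5) = 21/23; row 4: 20/5 = 4. Minimum is 21/23 at row 3 (u3 leaves); pivot element 23/5.
Divide row 3 by 23/5; eliminate column a from the other rows.
Row 1 update in column c: 11/5 − (7/5)·(4/23) = 45/23.

45/23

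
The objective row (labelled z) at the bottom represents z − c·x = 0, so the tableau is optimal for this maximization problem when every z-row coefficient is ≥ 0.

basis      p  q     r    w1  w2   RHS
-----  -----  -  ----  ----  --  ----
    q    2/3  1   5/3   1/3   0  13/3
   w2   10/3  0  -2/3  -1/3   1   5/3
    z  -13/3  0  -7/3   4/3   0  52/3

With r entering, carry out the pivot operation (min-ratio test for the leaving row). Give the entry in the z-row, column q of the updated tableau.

Ratio test on column r — row 1: (13/3)/(5/3) = 13/5; row 2: entry -2/3 ≤ 0. Minimum is 13/5 at row 1 (q leaves); pivot element 5/3.
Divide row 1 by 5/3; eliminate column r from the other rows.
z-row update in column q: 0 − (-7/3)·(3/5) = 7/5.

7/5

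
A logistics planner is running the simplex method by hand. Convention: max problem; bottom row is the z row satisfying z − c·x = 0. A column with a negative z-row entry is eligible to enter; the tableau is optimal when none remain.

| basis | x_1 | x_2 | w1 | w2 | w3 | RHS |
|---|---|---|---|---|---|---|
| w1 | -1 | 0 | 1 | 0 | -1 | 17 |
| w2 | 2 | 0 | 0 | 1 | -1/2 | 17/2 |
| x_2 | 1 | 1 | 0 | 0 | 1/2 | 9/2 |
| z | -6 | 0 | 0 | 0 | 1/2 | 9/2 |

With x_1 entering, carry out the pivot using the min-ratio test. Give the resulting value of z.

Ratio test on column x_1 — row 1: entry -1 ≤ 0; row 2: (17/2)/2 = 17/4; row 3: (9/2)/1 = 9/2. Minimum is 17/4 at row 2 (w2 leaves); pivot element 2.
Pivot on row 2; the z-row RHS becomes 9/2 − (-6)·(17/4) = 30.

30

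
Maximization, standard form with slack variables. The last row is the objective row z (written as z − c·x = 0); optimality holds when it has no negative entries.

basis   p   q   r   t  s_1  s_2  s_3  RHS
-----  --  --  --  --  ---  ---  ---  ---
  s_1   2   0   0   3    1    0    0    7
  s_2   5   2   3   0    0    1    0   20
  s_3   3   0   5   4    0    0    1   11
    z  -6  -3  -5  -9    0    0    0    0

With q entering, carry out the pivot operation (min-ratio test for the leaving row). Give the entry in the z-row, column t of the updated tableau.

Ratio test on column q — row 1: entry 0 ≤ 0; row 2: 20/2 = 10; row 3: entry 0 ≤ 0. Minimum is 10 at row 2 (s_2 leaves); pivot element 2.
Divide row 2 by 2; eliminate column q from the other rows.
z-row update in column t: -9 − (-3)·0 = -9.

-9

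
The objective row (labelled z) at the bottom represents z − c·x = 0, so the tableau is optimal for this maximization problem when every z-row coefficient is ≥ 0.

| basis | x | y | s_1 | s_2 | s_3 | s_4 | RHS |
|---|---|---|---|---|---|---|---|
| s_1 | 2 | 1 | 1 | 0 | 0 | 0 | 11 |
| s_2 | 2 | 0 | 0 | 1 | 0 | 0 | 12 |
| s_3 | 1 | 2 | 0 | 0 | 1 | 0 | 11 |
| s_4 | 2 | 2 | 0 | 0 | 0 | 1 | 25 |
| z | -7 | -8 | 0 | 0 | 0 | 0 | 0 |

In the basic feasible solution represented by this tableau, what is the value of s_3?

s_3 is basic (row 3); its value is the RHS of that row, 11.

11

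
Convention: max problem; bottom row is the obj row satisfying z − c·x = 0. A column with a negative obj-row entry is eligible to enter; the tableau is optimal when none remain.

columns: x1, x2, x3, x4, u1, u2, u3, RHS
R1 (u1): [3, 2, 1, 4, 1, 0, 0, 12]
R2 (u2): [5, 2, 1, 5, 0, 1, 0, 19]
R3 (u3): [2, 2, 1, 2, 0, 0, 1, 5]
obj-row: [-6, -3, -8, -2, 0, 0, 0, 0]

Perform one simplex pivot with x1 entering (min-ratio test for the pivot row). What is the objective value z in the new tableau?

Ratio test on column x1 — row 1: 12/3 = 4; row 2: 19/5 = 19/5; row 3: 5/2 = 5/2. Minimum is 5/2 at row 3 (u3 leaves); pivot element 2.
Pivot on row 3; the obj-row RHS becomes 0 − (-6)·(5/2) = 15.

15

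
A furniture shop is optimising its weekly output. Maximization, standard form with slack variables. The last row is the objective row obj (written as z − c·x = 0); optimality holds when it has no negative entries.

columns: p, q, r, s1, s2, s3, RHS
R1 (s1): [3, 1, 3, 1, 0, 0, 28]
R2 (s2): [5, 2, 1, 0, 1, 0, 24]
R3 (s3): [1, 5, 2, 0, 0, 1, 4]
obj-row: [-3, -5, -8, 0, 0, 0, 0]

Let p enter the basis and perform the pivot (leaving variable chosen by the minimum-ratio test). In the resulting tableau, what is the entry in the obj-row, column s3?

Ratio test on column p — row 1: 28/3 = 28/3; row 2: 24/5 = 24/5; row 3: 4/1 = 4. Minimum is 4 at row 3 (s3 leaves); pivot element 1.
Divide row 3 by 1; eliminate column p from the other rows.
obj-row update in column s3: 0 − (-3)·1 = 3.

3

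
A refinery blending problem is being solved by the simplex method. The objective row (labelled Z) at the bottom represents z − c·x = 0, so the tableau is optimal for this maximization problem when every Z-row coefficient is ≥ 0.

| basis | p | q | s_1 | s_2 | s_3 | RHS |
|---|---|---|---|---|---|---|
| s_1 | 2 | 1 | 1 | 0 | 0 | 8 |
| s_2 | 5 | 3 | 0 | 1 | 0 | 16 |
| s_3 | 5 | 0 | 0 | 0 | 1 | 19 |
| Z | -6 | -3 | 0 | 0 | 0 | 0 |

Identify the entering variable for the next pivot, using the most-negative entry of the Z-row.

Negative Z-row entries: p: -6, q: -3.
The most negative is -6 in column p, so p enters.

p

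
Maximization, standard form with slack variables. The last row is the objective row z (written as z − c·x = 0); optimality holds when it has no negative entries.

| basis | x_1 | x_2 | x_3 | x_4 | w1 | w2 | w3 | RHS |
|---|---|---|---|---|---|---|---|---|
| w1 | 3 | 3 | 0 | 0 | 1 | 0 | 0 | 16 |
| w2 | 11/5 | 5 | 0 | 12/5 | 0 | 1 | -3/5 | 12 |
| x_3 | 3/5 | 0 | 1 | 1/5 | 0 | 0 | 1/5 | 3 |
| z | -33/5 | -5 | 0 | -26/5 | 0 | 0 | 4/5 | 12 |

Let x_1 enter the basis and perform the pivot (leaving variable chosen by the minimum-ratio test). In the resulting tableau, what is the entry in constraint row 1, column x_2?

Ratio test on column x_1 — row 1: 16/3 = 16/3; row 2: 12/(11/5) = 60/11; row 3: 3/(3/5) = 5. Minimum is 5 at row 3 (x_3 leaves); pivot element 3/5.
Divide row 3 by 3/5; eliminate column x_1 from the other rows.
Row 1 update in column x_2: 3 − 3·0 = 3.

3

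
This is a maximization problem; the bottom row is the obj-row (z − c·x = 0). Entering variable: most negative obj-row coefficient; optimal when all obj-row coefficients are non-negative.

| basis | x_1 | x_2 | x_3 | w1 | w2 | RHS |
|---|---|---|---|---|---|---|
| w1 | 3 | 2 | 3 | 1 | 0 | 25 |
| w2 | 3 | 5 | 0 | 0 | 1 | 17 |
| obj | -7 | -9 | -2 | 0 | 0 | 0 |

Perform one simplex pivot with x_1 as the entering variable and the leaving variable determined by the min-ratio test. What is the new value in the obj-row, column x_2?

8/3

Ratio test on column x_1 — row 1: 25/3 = 25/3; row 2: 17/3 = 17/3. Minimum is 17/3 at row 2 (w2 leaves); pivot element 3.
Divide row 2 by 3; eliminate column x_1 from the other rows.
obj-row update in column x_2: -9 − (-7)·(5/3) = 8/3.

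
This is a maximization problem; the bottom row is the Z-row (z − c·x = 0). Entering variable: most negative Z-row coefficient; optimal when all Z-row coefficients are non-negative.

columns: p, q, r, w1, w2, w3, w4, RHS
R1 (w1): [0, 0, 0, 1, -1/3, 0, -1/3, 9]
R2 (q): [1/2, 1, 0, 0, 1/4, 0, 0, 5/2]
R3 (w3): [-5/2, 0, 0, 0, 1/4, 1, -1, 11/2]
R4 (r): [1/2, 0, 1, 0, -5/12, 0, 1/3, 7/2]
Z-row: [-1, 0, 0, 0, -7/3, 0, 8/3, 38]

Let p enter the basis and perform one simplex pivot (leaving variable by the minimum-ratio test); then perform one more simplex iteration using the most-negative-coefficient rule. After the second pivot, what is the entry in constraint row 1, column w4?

Ratio test on column p — row 1: entry 0 ≤ 0; row 2: (5/2)/(1/2) = 5; row 3: entry -5/2 ≤ 0; row 4: (7/2)/(1/2) = 7. Minimum is 5 at row 2 (q leaves); pivot element 1/2.
Divide row 2 by 1/2; eliminate column p from the other rows.
Second iteration: most negative Z-row entry is -11/6 in column w2, so w2 enters.
Ratio test on column w2 — row 1: entry -1/3 ≤ 0; row 2: 5/(1/2) = 10; row 3: 18/(3/2) = 12; row 4: entry -2/3 ≤ 0. Minimum is 10 at row 2 (p leaves); pivot element 1/2.
Divide row 2 by 1/2; eliminate column w2 from the other rows.
After both pivots, the entry at constraint row 1, column w4 is -1/3.

-1/3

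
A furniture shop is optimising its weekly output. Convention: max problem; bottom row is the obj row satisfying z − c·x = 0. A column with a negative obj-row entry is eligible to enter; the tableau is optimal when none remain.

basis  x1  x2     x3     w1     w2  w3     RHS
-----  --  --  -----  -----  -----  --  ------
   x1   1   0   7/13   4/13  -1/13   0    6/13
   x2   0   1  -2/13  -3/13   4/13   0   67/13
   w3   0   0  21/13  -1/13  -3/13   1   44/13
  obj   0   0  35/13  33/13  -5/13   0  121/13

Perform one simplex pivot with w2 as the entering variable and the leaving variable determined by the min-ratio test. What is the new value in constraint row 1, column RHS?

7/4

Ratio test on column w2 — row 1: entry -1/13 ≤ 0; row 2: (67/13)/(4/13) = 67/4; row 3: entry -3/13 ≤ 0. Minimum is 67/4 at row 2 (x2 leaves); pivot element 4/13.
Divide row 2 by 4/13; eliminate column w2 from the other rows.
Row 1 update in column RHS: 6/13 − (-1/13)·(67/4) = 7/4.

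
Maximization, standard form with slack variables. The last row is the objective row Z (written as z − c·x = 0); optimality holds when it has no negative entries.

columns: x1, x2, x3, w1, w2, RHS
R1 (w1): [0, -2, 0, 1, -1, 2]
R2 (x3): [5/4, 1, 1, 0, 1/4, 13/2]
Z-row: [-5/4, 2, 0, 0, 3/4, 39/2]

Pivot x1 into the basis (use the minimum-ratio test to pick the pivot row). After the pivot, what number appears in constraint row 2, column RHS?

26/5

Ratio test on column x1 — row 1: entry 0 ≤ 0; row 2: (13/2)/(5/4) = 26/5. Minimum is 26/5 at row 2 (x3 leaves); pivot element 5/4.
Divide row 2 by 5/4; eliminate column x1 from the other rows.
In the new row 2, the RHS entry is the old entry divided by the pivot: (13/2)/(5/4) = 26/5.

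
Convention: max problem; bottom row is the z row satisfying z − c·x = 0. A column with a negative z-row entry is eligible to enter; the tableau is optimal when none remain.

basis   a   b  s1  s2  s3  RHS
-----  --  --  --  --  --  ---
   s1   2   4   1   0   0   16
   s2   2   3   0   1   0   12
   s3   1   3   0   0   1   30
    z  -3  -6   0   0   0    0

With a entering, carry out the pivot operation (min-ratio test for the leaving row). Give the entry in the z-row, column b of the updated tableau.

-3/2

Ratio test on column a — row 1: 16/2 = 8; row 2: 12/2 = 6; row 3: 30/1 = 30. Minimum is 6 at row 2 (s2 leaves); pivot element 2.
Divide row 2 by 2; eliminate column a from the other rows.
z-row update in column b: -6 − (-3)·(3/2) = -3/2.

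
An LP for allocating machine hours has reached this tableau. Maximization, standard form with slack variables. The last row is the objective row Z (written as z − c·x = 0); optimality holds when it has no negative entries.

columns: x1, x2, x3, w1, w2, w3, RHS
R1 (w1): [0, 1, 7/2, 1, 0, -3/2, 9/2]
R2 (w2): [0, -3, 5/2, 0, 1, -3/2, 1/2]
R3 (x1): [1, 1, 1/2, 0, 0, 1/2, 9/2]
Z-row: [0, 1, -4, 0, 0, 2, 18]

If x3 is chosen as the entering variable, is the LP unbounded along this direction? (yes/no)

no

Column x3 has positive entries in row(s) 1, 2, 3, so the ratio test bounds it — not unbounded.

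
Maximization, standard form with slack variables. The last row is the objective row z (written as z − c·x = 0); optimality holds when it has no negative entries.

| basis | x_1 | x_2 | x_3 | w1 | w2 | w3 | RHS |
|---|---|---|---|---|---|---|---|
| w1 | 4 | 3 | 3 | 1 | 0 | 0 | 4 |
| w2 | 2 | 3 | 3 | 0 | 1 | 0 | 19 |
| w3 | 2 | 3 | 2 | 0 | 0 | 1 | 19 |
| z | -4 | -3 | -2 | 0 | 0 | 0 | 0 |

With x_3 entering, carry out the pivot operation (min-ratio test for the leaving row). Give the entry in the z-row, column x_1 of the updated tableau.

Ratio test on column x_3 — row 1: 4/3 = 4/3; row 2: 19/3 = 19/3; row 3: 19/2 = 19/2. Minimum is 4/3 at row 1 (w1 leaves); pivot element 3.
Divide row 1 by 3; eliminate column x_3 from the other rows.
z-row update in column x_1: -4 − (-2)·(4/3) = -4/3.

-4/3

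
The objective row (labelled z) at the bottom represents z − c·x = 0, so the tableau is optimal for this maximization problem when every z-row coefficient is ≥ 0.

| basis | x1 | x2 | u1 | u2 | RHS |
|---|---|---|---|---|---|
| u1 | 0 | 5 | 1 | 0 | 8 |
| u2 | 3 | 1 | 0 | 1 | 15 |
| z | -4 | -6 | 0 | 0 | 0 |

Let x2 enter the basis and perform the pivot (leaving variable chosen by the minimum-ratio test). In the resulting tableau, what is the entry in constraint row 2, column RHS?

67/5

Ratio test on column x2 — row 1: 8/5 = 8/5; row 2: 15/1 = 15. Minimum is 8/5 at row 1 (u1 leaves); pivot element 5.
Divide row 1 by 5; eliminate column x2 from the other rows.
Row 2 update in column RHS: 15 − 1·(8/5) = 67/5.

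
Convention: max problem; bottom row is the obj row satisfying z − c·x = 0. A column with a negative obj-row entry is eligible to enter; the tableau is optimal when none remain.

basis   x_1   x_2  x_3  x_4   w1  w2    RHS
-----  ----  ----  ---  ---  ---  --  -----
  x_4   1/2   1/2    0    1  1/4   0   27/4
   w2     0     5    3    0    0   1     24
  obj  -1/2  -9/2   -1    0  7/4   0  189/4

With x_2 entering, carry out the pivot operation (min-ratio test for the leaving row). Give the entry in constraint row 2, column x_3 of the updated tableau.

Ratio test on column x_2 — row 1: (27/4)/(1/2) = 27/2; row 2: 24/5 = 24/5. Minimum is 24/5 at row 2 (w2 leaves); pivot element 5.
Divide row 2 by 5; eliminate column x_2 from the other rows.
In the new row 2, the x_3 entry is the old entry divided by the pivot: 3/5 = 3/5.

3/5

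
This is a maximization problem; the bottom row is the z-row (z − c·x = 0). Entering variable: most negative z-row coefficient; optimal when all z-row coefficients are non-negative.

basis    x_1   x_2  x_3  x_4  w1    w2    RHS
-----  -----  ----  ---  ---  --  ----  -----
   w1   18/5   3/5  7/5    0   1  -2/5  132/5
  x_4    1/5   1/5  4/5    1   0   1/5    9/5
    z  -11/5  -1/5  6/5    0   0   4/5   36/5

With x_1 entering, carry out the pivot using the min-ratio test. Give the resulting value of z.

70/3

Ratio test on column x_1 — row 1: (132/5)/(18/5) = 22/3; row 2: (9/5)/(1/5) = 9. Minimum is 22/3 at row 1 (w1 leaves); pivot element 18/5.
Pivot on row 1; the z-row RHS becomes 36/5 − (-11/5)·(22/3) = 70/3.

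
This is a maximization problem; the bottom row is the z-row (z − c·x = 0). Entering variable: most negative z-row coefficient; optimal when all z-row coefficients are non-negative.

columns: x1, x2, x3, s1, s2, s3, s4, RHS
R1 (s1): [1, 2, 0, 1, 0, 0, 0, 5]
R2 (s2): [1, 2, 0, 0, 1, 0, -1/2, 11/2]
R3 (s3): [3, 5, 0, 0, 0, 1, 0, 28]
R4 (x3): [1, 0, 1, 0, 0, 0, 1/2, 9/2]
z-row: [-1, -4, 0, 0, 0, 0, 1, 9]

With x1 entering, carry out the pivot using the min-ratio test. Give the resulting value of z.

27/2

Ratio test on column x1 — row 1: 5/1 = 5; row 2: (11/2)/1 = 11/2; row 3: 28/3 = 28/3; row 4: (9/2)/1 = 9/2. Minimum is 9/2 at row 4 (x3 leaves); pivot element 1.
Pivot on row 4; the z-row RHS becomes 9 − (-1)·(9/2) = 27/2.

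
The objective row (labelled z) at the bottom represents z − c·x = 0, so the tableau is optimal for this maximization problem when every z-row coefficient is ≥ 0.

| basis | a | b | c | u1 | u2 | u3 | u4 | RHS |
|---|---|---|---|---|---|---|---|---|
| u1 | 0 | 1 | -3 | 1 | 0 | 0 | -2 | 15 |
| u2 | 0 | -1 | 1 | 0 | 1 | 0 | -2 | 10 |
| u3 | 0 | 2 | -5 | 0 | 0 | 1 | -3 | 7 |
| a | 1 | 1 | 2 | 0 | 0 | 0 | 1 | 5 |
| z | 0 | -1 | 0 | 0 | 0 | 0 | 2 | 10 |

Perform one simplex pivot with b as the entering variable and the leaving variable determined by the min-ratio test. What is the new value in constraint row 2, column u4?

Ratio test on column b — row 1: 15/1 = 15; row 2: entry -1 ≤ 0; row 3: 7/2 = 7/2; row 4: 5/1 = 5. Minimum is 7/2 at row 3 (u3 leaves); pivot element 2.
Divide row 3 by 2; eliminate column b from the other rows.
Row 2 update in column u4: -2 − (-1)·(-3/2) = -7/2.

-7/2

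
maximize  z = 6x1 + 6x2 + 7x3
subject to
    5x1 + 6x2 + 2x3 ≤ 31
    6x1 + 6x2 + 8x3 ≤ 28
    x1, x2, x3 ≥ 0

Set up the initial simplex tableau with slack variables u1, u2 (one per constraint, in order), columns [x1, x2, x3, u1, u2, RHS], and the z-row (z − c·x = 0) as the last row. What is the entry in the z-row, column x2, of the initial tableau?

The z-row carries the negated objective coefficients: the x2 entry is -6.

-6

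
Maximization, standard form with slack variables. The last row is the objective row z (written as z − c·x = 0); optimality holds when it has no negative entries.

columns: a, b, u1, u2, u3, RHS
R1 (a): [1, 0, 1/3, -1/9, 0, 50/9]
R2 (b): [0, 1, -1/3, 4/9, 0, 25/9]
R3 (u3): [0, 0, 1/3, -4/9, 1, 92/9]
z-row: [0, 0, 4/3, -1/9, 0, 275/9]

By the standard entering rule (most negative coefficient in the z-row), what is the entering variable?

u2

Negative z-row entries: u2: -1/9.
The most negative is -1/9 in column u2, so u2 enters.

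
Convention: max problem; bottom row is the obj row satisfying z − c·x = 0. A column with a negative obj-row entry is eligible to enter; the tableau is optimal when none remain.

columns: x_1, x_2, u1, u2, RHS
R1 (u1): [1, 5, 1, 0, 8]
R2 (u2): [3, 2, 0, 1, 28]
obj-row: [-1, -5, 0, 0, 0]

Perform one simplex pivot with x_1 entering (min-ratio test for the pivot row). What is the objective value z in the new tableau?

8

Ratio test on column x_1 — row 1: 8/1 = 8; row 2: 28/3 = 28/3. Minimum is 8 at row 1 (u1 leaves); pivot element 1.
Pivot on row 1; the obj-row RHS becomes 0 − (-1)·8 = 8.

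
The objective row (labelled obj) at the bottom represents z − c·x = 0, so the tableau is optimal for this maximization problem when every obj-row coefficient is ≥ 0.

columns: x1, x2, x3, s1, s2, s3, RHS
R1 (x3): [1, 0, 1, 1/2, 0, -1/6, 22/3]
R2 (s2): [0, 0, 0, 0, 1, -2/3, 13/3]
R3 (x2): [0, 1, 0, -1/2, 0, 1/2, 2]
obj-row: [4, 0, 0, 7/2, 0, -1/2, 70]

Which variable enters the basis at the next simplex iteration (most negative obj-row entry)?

s3

Negative obj-row entries: s3: -1/2.
The most negative is -1/2 in column s3, so s3 enters.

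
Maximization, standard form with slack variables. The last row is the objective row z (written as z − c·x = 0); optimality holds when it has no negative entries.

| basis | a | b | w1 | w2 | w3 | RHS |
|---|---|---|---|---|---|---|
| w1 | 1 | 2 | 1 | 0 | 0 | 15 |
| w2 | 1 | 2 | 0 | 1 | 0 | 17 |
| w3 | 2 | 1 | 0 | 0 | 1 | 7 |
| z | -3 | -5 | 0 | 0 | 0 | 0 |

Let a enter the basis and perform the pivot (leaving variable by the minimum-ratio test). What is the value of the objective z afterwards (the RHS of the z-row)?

Ratio test on column a — row 1: 15/1 = 15; row 2: 17/1 = 17; row 3: 7/2 = 7/2. Minimum is 7/2 at row 3 (w3 leaves); pivot element 2.
Pivot on row 3; the z-row RHS becomes 0 − (-3)·(7/2) = 21/2.

21/2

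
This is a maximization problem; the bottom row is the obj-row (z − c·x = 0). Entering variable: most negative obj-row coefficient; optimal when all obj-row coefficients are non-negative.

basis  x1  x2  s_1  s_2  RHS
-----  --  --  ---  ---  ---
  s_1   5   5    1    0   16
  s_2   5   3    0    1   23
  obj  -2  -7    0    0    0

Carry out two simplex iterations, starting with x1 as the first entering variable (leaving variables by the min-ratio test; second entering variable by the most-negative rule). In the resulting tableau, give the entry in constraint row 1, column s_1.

1/5

Ratio test on column x1 — row 1: 16/5 = 16/5; row 2: 23/5 = 23/5. Minimum is 16/5 at row 1 (s_1 leaves); pivot element 5.
Divide row 1 by 5; eliminate column x1 from the other rows.
Second iteration: most negative obj-row entry is -5 in column x2, so x2 enters.
Ratio test on column x2 — row 1: (16/5)/1 = 16/5; row 2: entry -2 ≤ 0. Minimum is 16/5 at row 1 (x1 leaves); pivot element 1.
Divide row 1 by 1; eliminate column x2 from the other rows.
After both pivots, the entry at constraint row 1, column s_1 is 1/5.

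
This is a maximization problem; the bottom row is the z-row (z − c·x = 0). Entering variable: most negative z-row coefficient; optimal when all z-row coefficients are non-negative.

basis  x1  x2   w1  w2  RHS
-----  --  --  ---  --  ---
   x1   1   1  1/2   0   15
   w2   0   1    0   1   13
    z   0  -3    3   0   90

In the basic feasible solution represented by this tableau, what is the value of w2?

w2 is basic (row 2); its value is the RHS of that row, 13.

13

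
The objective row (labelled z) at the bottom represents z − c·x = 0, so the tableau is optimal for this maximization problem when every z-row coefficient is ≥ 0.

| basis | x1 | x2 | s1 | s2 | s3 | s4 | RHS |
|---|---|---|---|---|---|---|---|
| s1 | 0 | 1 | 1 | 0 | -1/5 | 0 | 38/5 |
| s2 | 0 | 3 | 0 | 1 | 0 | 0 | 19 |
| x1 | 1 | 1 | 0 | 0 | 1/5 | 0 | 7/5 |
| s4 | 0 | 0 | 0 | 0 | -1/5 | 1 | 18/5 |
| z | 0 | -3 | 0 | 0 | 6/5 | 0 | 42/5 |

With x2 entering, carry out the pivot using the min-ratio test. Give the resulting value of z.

63/5

Ratio test on column x2 — row 1: (38/5)/1 = 38/5; row 2: 19/3 = 19/3; row 3: (7/5)/1 = 7/5; row 4: entry 0 ≤ 0. Minimum is 7/5 at row 3 (x1 leaves); pivot element 1.
Pivot on row 3; the z-row RHS becomes 42/5 − (-3)·(7/5) = 63/5.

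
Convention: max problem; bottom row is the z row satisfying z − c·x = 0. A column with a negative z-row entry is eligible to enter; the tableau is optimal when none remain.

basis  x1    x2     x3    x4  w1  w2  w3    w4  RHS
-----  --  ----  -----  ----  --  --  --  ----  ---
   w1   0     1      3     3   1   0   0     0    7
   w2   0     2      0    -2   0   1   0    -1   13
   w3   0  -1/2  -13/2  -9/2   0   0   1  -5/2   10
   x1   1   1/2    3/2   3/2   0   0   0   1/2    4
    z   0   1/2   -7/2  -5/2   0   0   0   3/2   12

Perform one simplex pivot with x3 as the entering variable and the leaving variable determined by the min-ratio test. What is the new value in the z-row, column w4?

Ratio test on column x3 — row 1: 7/3 = 7/3; row 2: entry 0 ≤ 0; row 3: entry -13/2 ≤ 0; row 4: 4/(3/2) = 8/3. Minimum is 7/3 at row 1 (w1 leaves); pivot element 3.
Divide row 1 by 3; eliminate column x3 from the other rows.
z-row update in column w4: 3/2 − (-7/2)·0 = 3/2.

3/2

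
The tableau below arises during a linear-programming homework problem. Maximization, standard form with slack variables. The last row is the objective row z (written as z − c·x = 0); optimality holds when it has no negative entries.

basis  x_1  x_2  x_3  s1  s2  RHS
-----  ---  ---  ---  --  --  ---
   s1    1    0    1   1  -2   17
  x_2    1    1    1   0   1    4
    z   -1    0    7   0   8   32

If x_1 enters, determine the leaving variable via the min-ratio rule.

Column x_1 entries and ratios — s1: 17/1 = 17; x_2: 4/1 = 4.
Smallest ratio is 4 in the row of x_2, so x_2 leaves.

x_2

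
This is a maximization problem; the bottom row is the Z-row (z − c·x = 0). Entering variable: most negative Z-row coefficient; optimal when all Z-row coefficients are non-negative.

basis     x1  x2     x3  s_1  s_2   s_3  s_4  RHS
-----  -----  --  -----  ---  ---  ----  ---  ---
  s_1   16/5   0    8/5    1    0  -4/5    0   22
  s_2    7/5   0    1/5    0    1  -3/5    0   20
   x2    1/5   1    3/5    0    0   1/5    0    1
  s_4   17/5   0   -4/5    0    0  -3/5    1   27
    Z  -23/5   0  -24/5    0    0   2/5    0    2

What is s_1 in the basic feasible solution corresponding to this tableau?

s_1 is basic (row 1); its value is the RHS of that row, 22.

22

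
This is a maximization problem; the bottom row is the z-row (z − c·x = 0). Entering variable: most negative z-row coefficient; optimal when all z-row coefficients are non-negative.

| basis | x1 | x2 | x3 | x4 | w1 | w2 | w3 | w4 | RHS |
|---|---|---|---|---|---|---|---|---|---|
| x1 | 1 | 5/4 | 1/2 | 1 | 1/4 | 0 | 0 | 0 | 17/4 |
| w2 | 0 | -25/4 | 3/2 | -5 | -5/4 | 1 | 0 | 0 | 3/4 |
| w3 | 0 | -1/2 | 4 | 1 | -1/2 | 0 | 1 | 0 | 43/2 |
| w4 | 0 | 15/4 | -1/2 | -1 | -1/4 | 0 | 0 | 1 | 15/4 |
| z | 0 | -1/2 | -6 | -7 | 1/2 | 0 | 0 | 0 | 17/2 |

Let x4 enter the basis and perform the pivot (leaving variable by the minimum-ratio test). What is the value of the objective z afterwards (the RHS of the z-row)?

Ratio test on column x4 — row 1: (17/4)/1 = 17/4; row 2: entry -5 ≤ 0; row 3: (43/2)/1 = 43/2; row 4: entry -1 ≤ 0. Minimum is 17/4 at row 1 (x1 leaves); pivot element 1.
Pivot on row 1; the z-row RHS becomes 17/2 − (-7)·(17/4) = 153/4.

153/4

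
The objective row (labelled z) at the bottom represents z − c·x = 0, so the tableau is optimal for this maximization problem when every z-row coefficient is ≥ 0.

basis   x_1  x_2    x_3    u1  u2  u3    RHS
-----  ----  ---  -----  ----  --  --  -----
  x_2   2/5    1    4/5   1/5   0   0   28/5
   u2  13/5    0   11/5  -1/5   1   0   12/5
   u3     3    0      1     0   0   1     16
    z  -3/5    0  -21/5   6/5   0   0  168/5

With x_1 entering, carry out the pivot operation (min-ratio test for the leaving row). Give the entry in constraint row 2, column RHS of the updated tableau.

Ratio test on column x_1 — row 1: (28/5)/(2/5) = 14; row 2: (12/5)/(13/5) = 12/13; row 3: 16/3 = 16/3. Minimum is 12/13 at row 2 (u2 leaves); pivot element 13/5.
Divide row 2 by 13/5; eliminate column x_1 from the other rows.
In the new row 2, the RHS entry is the old entry divided by the pivot: (12/5)/(13/5) = 12/13.

12/13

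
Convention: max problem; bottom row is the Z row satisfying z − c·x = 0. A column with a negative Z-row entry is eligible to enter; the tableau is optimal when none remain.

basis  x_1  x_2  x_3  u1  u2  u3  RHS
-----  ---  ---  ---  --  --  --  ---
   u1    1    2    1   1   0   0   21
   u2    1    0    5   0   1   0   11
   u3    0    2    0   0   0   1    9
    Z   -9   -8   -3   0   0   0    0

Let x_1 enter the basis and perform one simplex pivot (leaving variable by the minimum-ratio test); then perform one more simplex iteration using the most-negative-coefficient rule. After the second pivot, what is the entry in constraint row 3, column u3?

Ratio test on column x_1 — row 1: 21/1 = 21; row 2: 11/1 = 11; row 3: entry 0 ≤ 0. Minimum is 11 at row 2 (u2 leaves); pivot element 1.
Divide row 2 by 1; eliminate column x_1 from the other rows.
Second iteration: most negative Z-row entry is -8 in column x_2, so x_2 enters.
Ratio test on column x_2 — row 1: 10/2 = 5; row 2: entry 0 ≤ 0; row 3: 9/2 = 9/2. Minimum is 9/2 at row 3 (u3 leaves); pivot element 2.
Divide row 3 by 2; eliminate column x_2 from the other rows.
After both pivots, the entry at constraint row 3, column u3 is 1/2.

1/2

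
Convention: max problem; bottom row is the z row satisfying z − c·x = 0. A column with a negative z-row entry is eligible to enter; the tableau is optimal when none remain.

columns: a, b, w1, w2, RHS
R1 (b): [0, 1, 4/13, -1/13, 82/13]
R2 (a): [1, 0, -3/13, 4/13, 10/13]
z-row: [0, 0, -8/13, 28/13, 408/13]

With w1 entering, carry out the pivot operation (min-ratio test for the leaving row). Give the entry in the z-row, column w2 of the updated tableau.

2

Ratio test on column w1 — row 1: (82/13)/(4/13) = 41/2; row 2: entry -3/13 ≤ 0. Minimum is 41/2 at row 1 (b leaves); pivot element 4/13.
Divide row 1 by 4/13; eliminate column w1 from the other rows.
z-row update in column w2: 28/13 − (-8/13)·(-1/4) = 2.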